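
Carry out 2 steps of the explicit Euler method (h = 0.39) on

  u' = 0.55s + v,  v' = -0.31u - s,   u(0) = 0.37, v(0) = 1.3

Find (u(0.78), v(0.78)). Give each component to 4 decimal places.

Euler on (u,v): u_{n+1} = u_n + h·u', v_{n+1} = v_n + h·v'.
0.000000: (0.370000, 1.300000); f=(1.300000, -0.114700) → (0.877000, 1.255267)
0.390000: (0.877000, 1.255267); f=(1.469767, -0.661870) → (1.450209, 0.997138)
(u(0.78), v(0.78)) ≈ (1.4502, 0.9971)

1.4502, 0.9971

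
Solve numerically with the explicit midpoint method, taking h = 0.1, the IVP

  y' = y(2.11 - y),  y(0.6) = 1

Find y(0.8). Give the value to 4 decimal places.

Midpoint: k1 = f(x_n, y_n); k2 = f(x_n + h/2, y_n + (h/2)·k1); y_{n+1} = y_n + h·k2.
x=0.600000, y=1.000000:
  k1 = f(0.600000, 1.000000) = 1.110000
  k2 = f(0.650000, 1.055500) = 1.113025
  y ← 1.000000 + 0.1·1.113025 = 1.111302
x=0.700000, y=1.111302:
  k1 = f(0.700000, 1.111302) = 1.109855
  k2 = f(0.750000, 1.166795) = 1.100527
  y ← 1.111302 + 0.1·1.100527 = 1.221355
y(0.8) ≈ 1.2214

1.2214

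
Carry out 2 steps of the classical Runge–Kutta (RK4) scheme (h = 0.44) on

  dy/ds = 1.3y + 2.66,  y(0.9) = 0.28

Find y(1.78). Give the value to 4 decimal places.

RK4: k1 = f(s_n, y_n); k2 = f(s_n + h/2, y_n + (h/2)·k1); k3 = f(s_n + h/2, y_n + (h/2)·k2); k4 = f(s_n + h, y_n + h·k3); y_{n+1} = y_n + (h/6)·(k1 + 2k2 + 2k3 + k4).
s=0.900000, y=0.280000:
  k1 = f(0.900000, 0.280000) = 3.024000
  k2 = f(1.120000, 0.945280) = 3.888864
  k3 = f(1.120000, 1.135550) = 4.136215
  k4 = f(1.340000, 2.099935) = 5.389915
  y ← 0.280000 + (0.44/6)·(k1 + 2k2 + 2k3 + k4) = 2.074032
s=1.340000, y=2.074032:
  k1 = f(1.340000, 2.074032) = 5.356242
  k2 = f(1.560000, 3.252405) = 6.888127
  k3 = f(1.560000, 3.589420) = 7.326246
  k4 = f(1.780000, 5.297580) = 9.546854
  y ← 2.074032 + (0.44/6)·(k1 + 2k2 + 2k3 + k4) = 5.251700
y(1.78) ≈ 5.2517

5.2517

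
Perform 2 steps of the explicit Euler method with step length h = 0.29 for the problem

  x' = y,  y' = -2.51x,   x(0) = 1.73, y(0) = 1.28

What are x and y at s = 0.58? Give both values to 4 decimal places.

2.1072, -1.5087

Euler on (x,y): x_{n+1} = x_n + h·x', y_{n+1} = y_n + h·y'.
0.000000: (1.730000, 1.280000); f=(1.280000, -4.342300) → (2.101200, 0.020733)
0.290000: (2.101200, 0.020733); f=(0.020733, -5.274012) → (2.107213, -1.508730)
(x(0.58), y(0.58)) ≈ (2.1072, -1.5087)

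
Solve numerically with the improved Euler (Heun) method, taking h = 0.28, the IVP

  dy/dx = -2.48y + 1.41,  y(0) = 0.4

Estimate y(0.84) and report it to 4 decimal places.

Heun: k1 = f(x_n, y_n); k2 = f(x_n + h, y_n + h·k1); y_{n+1} = y_n + (h/2)·(k1 + k2).
x=0.000000, y=0.400000:
  k1 = f(0.000000, 0.400000) = 0.418000
  k2 = f(0.280000, 0.517040) = 0.127741
  y ← 0.400000 + (0.28/2)·(0.418000 + 0.127741) = 0.476404
x=0.280000, y=0.476404:
  k1 = f(0.280000, 0.476404) = 0.228519
  k2 = f(0.560000, 0.540389) = 0.069835
  y ← 0.476404 + (0.28/2)·(0.228519 + 0.069835) = 0.518173
x=0.560000, y=0.518173:
  k1 = f(0.560000, 0.518173) = 0.124930
  k2 = f(0.840000, 0.553154) = 0.038179
  y ← 0.518173 + (0.28/2)·(0.124930 + 0.038179) = 0.541009
y(0.84) ≈ 0.5410

0.5410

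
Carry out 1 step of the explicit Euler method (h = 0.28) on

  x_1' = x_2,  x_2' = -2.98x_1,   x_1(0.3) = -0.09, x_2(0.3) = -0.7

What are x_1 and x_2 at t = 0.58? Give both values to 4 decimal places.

Euler on (x_1,x_2): x_1_{n+1} = x_1_n + h·x_1', x_2_{n+1} = x_2_n + h·x_2'.
0.300000: (-0.090000, -0.700000); f=(-0.700000, 0.268200) → (-0.286000, -0.624904)
(x_1(0.58), x_2(0.58)) ≈ (-0.2860, -0.6249)

-0.2860, -0.6249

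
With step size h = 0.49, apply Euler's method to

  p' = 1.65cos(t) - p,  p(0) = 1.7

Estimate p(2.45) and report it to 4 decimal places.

Euler: p_{n+1} = p_n + h·f(t_n, p_n).
t=0.000000, p=1.700000: f=-0.050000 → p ← 1.700000 + 0.49·(-0.050000) = 1.675500
t=0.490000, p=1.675500: f=-0.219651 → p ← 1.675500 + 0.49·(-0.219651) = 1.567871
t=0.980000, p=1.567871: f=-0.648784 → p ← 1.567871 + 0.49·(-0.648784) = 1.249967
t=1.470000, p=1.249967: f=-1.083935 → p ← 1.249967 + 0.49·(-1.083935) = 0.718839
t=1.960000, p=0.718839: f=-1.344934 → p ← 0.718839 + 0.49·(-1.344934) = 0.059821
p(2.45) ≈ 0.0598

0.0598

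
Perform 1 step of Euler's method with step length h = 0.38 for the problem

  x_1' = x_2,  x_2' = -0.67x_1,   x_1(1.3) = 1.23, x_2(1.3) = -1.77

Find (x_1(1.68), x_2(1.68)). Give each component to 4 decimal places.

Euler on (x_1,x_2): x_1_{n+1} = x_1_n + h·x_1', x_2_{n+1} = x_2_n + h·x_2'.
1.300000: (1.230000, -1.770000); f=(-1.770000, -0.824100) → (0.557400, -2.083158)
(x_1(1.68), x_2(1.68)) ≈ (0.5574, -2.0832)

0.5574, -2.0832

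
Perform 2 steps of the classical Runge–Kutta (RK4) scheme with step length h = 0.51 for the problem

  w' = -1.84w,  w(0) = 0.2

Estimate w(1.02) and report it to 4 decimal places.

RK4: k1 = f(t_n, w_n); k2 = f(t_n + h/2, w_n + (h/2)·k1); k3 = f(t_n + h/2, w_n + (h/2)·k2); k4 = f(t_n + h, w_n + h·k3); w_{n+1} = w_n + (h/6)·(k1 + 2k2 + 2k3 + k4).
t=0.000000, w=0.200000:
  k1 = f(0.000000, 0.200000) = -0.368000
  k2 = f(0.255000, 0.106160) = -0.195334
  k3 = f(0.255000, 0.150190) = -0.276349
  k4 = f(0.510000, 0.059062) = -0.108674
  w ← 0.200000 + (0.51/6)·(k1 + 2k2 + 2k3 + k4) = 0.079297
t=0.510000, w=0.079297:
  k1 = f(0.510000, 0.079297) = -0.145906
  k2 = f(0.765000, 0.042091) = -0.077447
  k3 = f(0.765000, 0.059548) = -0.109568
  k4 = f(1.020000, 0.023417) = -0.043087
  w ← 0.079297 + (0.51/6)·(k1 + 2k2 + 2k3 + k4) = 0.031440
w(1.02) ≈ 0.0314

0.0314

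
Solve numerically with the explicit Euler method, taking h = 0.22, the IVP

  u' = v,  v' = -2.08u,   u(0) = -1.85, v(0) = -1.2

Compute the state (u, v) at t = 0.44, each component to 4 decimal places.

-2.1918, 0.6139

Euler on (u,v): u_{n+1} = u_n + h·u', v_{n+1} = v_n + h·v'.
0.000000: (-1.850000, -1.200000); f=(-1.200000, 3.848000) → (-2.114000, -0.353440)
0.220000: (-2.114000, -0.353440); f=(-0.353440, 4.397120) → (-2.191757, 0.613926)
(u(0.44), v(0.44)) ≈ (-2.1918, 0.6139)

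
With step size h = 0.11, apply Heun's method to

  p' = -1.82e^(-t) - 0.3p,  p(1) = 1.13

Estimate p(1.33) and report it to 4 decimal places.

Heun: k1 = f(t_n, p_n); k2 = f(t_n + h, p_n + h·k1); p_{n+1} = p_n + (h/2)·(k1 + k2).
t=1.000000, p=1.130000:
  k1 = f(1.000000, 1.130000) = -1.008541
  k2 = f(1.110000, 1.019061) = -0.905515
  p ← 1.130000 + (0.11/2)·(-1.008541 + (-0.905515)) = 1.024727
t=1.110000, p=1.024727:
  k1 = f(1.110000, 1.024727) = -0.907215
  k2 = f(1.220000, 0.924933) = -0.814799
  p ← 1.024727 + (0.11/2)·(-0.907215 + (-0.814799)) = 0.930016
t=1.220000, p=0.930016:
  k1 = f(1.220000, 0.930016) = -0.816324
  k2 = f(1.330000, 0.840221) = -0.733415
  p ← 0.930016 + (0.11/2)·(-0.816324 + (-0.733415)) = 0.844781
p(1.33) ≈ 0.8448

0.8448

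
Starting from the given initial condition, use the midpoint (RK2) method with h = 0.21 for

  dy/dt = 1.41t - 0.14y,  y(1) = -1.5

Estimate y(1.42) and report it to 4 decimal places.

Midpoint: k1 = f(t_n, y_n); k2 = f(t_n + h/2, y_n + (h/2)·k1); y_{n+1} = y_n + h·k2.
t=1.000000, y=-1.500000:
  k1 = f(1.000000, -1.500000) = 1.620000
  k2 = f(1.105000, -1.329900) = 1.744236
  y ← -1.500000 + 0.21·1.744236 = -1.133710
t=1.210000, y=-1.133710:
  k1 = f(1.210000, -1.133710) = 1.864819
  k2 = f(1.315000, -0.937904) = 1.985457
  y ← -1.133710 + 0.21·1.985457 = -0.716765
y(1.42) ≈ -0.7168

-0.7168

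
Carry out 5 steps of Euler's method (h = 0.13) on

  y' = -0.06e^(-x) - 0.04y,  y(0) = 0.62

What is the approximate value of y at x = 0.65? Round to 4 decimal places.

Euler: y_{n+1} = y_n + h·f(x_n, y_n).
x=0.000000, y=0.620000: f=-0.084800 → y ← 0.620000 + 0.13·(-0.084800) = 0.608976
x=0.130000, y=0.608976: f=-0.077045 → y ← 0.608976 + 0.13·(-0.077045) = 0.598960
x=0.260000, y=0.598960: f=-0.070222 → y ← 0.598960 + 0.13·(-0.070222) = 0.589831
x=0.390000, y=0.589831: f=-0.064217 → y ← 0.589831 + 0.13·(-0.064217) = 0.581483
x=0.520000, y=0.581483: f=-0.058931 → y ← 0.581483 + 0.13·(-0.058931) = 0.573822
y(0.65) ≈ 0.5738

0.5738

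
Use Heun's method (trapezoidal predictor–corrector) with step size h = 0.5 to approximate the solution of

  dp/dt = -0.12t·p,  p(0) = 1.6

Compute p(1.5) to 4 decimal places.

Heun: k1 = f(t_n, p_n); k2 = f(t_n + h, p_n + h·k1); p_{n+1} = p_n + (h/2)·(k1 + k2).
t=0.000000, p=1.600000:
  k1 = f(0.000000, 1.600000) = 0.000000
  k2 = f(0.500000, 1.600000) = -0.096000
  p ← 1.600000 + (0.5/2)·(0.000000 + (-0.096000)) = 1.576000
t=0.500000, p=1.576000:
  k1 = f(0.500000, 1.576000) = -0.094560
  k2 = f(1.000000, 1.528720) = -0.183446
  p ← 1.576000 + (0.5/2)·(-0.094560 + (-0.183446)) = 1.506498
t=1.000000, p=1.506498:
  k1 = f(1.000000, 1.506498) = -0.180780
  k2 = f(1.500000, 1.416108) = -0.254900
  p ← 1.506498 + (0.5/2)·(-0.180780 + (-0.254900)) = 1.397579
p(1.5) ≈ 1.3976

1.3976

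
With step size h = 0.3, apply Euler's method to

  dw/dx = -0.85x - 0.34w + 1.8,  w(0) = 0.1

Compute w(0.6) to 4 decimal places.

1.0291

Euler: w_{n+1} = w_n + h·f(x_n, w_n).
x=0.000000, w=0.100000: f=1.766000 → w ← 0.100000 + 0.3·1.766000 = 0.629800
x=0.300000, w=0.629800: f=1.330868 → w ← 0.629800 + 0.3·1.330868 = 1.029060
w(0.6) ≈ 1.0291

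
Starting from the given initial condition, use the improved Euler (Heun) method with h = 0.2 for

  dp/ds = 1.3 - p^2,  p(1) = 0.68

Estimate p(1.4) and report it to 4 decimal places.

Heun: k1 = f(s_n, p_n); k2 = f(s_n + h, p_n + h·k1); p_{n+1} = p_n + (h/2)·(k1 + k2).
s=1.000000, p=0.680000:
  k1 = f(1.000000, 0.680000) = 0.837600
  k2 = f(1.200000, 0.847520) = 0.581710
  p ← 0.680000 + (0.2/2)·(0.837600 + 0.581710) = 0.821931
s=1.200000, p=0.821931:
  k1 = f(1.200000, 0.821931) = 0.624429
  k2 = f(1.400000, 0.946817) = 0.403538
  p ← 0.821931 + (0.2/2)·(0.624429 + 0.403538) = 0.924728
p(1.4) ≈ 0.9247

0.9247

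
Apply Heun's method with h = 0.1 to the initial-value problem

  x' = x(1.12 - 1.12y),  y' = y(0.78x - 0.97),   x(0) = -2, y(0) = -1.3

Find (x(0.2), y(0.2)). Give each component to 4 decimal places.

-3.1135, -0.7281

Heun on (x,y): k1 = f(t_n, state_n); k2 = f(t_n + h, state_n + h·k1); state_{n+1} = state_n + (h/2)·(k1 + k2).
0.000000: (-2.000000, -1.300000)
  k1 = (-5.152000, 3.289000)
  predictor → (-2.515200, -0.971100)
  k2 = (-5.552636, 2.847125)
  → (-2.535232, -0.993194)
0.100000: (-2.535232, -0.993194)
  k1 = (-5.659593, 2.927419)
  predictor → (-3.101191, -0.700452)
  k2 = (-5.906237, 2.373781)
  → (-3.113523, -0.728134)
(x(0.2), y(0.2)) ≈ (-3.1135, -0.7281)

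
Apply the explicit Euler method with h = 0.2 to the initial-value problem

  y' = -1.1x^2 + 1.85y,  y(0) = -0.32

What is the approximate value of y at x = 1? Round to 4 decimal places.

-1.8824

Euler: y_{n+1} = y_n + h·f(x_n, y_n).
x=0.000000, y=-0.320000: f=-0.592000 → y ← -0.320000 + 0.2·(-0.592000) = -0.438400
x=0.200000, y=-0.438400: f=-0.855040 → y ← -0.438400 + 0.2·(-0.855040) = -0.609408
x=0.400000, y=-0.609408: f=-1.303405 → y ← -0.609408 + 0.2·(-1.303405) = -0.870089
x=0.600000, y=-0.870089: f=-2.005665 → y ← -0.870089 + 0.2·(-2.005665) = -1.271222
x=0.800000, y=-1.271222: f=-3.055760 → y ← -1.271222 + 0.2·(-3.055760) = -1.882374
y(1) ≈ -1.8824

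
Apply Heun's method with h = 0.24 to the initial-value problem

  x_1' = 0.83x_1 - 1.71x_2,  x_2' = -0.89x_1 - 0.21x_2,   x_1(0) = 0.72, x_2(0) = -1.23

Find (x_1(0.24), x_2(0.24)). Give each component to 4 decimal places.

1.4516, -1.3887

Heun on (x_1,x_2): k1 = f(x_n, state_n); k2 = f(x_n + h, state_n + h·k1); state_{n+1} = state_n + (h/2)·(k1 + k2).
0.000000: (0.720000, -1.230000)
  k1 = (2.700900, -0.382500)
  predictor → (1.368216, -1.321800)
  k2 = (3.395897, -0.940134)
  → (1.451616, -1.388716)
(x_1(0.24), x_2(0.24)) ≈ (1.4516, -1.3887)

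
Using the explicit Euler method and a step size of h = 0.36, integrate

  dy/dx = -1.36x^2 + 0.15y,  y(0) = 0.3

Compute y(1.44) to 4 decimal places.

Euler: y_{n+1} = y_n + h·f(x_n, y_n).
x=0.000000, y=0.300000: f=0.045000 → y ← 0.300000 + 0.36·0.045000 = 0.316200
x=0.360000, y=0.316200: f=-0.128826 → y ← 0.316200 + 0.36·(-0.128826) = 0.269823
x=0.720000, y=0.269823: f=-0.664551 → y ← 0.269823 + 0.36·(-0.664551) = 0.030584
x=1.080000, y=0.030584: f=-1.581716 → y ← 0.030584 + 0.36·(-1.581716) = -0.538833
y(1.44) ≈ -0.5388

-0.5388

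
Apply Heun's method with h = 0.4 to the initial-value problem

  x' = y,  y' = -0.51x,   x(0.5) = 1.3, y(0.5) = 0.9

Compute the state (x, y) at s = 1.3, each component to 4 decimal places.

Heun on (x,y): k1 = f(s_n, state_n); k2 = f(s_n + h, state_n + h·k1); state_{n+1} = state_n + (h/2)·(k1 + k2).
0.500000: (1.300000, 0.900000)
  k1 = (0.900000, -0.663000)
  predictor → (1.660000, 0.634800)
  k2 = (0.634800, -0.846600)
  → (1.606960, 0.598080)
0.900000: (1.606960, 0.598080)
  k1 = (0.598080, -0.819550)
  predictor → (1.846192, 0.270260)
  k2 = (0.270260, -0.941558)
  → (1.780628, 0.245858)
(x(1.3), y(1.3)) ≈ (1.7806, 0.2459)

1.7806, 0.2459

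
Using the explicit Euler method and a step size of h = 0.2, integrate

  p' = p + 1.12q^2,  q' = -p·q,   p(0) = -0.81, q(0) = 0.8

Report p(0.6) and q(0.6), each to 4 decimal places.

-0.6979, 1.2572

Euler on (p,q): p_{n+1} = p_n + h·p', q_{n+1} = q_n + h·q'.
0.000000: (-0.810000, 0.800000); f=(-0.093200, 0.648000) → (-0.828640, 0.929600)
0.200000: (-0.828640, 0.929600); f=(0.139215, 0.770304) → (-0.800797, 1.083661)
0.400000: (-0.800797, 1.083661); f=(0.514442, 0.867792) → (-0.697909, 1.257219)
(p(0.6), q(0.6)) ≈ (-0.6979, 1.2572)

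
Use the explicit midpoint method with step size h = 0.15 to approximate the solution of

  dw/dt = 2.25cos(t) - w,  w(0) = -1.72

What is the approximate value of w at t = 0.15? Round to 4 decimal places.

Midpoint: k1 = f(t_n, w_n); k2 = f(t_n + h/2, w_n + (h/2)·k1); w_{n+1} = w_n + h·k2.
t=0.000000, w=-1.720000:
  k1 = f(0.000000, -1.720000) = 3.970000
  k2 = f(0.075000, -1.422250) = 3.665925
  w ← -1.720000 + 0.15·3.665925 = -1.170111
w(0.15) ≈ -1.1701

-1.1701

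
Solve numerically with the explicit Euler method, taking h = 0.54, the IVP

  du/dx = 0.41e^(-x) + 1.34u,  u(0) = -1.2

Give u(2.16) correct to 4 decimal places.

-8.9004

Euler: u_{n+1} = u_n + h·f(x_n, u_n).
x=0.000000, u=-1.200000: f=-1.198000 → u ← -1.200000 + 0.54·(-1.198000) = -1.846920
x=0.540000, u=-1.846920: f=-2.235946 → u ← -1.846920 + 0.54·(-2.235946) = -3.054331
x=1.080000, u=-3.054331: f=-3.953569 → u ← -3.054331 + 0.54·(-3.953569) = -5.189258
x=1.620000, u=-5.189258: f=-6.872468 → u ← -5.189258 + 0.54·(-6.872468) = -8.900391
u(2.16) ≈ -8.9004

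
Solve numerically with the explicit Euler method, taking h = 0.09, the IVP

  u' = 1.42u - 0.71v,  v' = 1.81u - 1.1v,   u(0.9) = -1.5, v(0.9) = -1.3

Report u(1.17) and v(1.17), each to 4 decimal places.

-1.8458, -1.6661

Euler on (u,v): u_{n+1} = u_n + h·u', v_{n+1} = v_n + h·v'.
0.900000: (-1.500000, -1.300000); f=(-1.207000, -1.285000) → (-1.608630, -1.415650)
0.990000: (-1.608630, -1.415650); f=(-1.279143, -1.354405) → (-1.723753, -1.537546)
1.080000: (-1.723753, -1.537546); f=(-1.356071, -1.428692) → (-1.845799, -1.666129)
(u(1.17), v(1.17)) ≈ (-1.8458, -1.6661)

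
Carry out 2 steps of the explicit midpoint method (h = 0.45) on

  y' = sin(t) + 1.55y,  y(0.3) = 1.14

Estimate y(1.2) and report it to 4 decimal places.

Midpoint: k1 = f(t_n, y_n); k2 = f(t_n + h/2, y_n + (h/2)·k1); y_{n+1} = y_n + h·k2.
t=0.300000, y=1.140000:
  k1 = f(0.300000, 1.140000) = 2.062520
  k2 = f(0.525000, 1.604067) = 2.987517
  y ← 1.140000 + 0.45·2.987517 = 2.484383
t=0.750000, y=2.484383:
  k1 = f(0.750000, 2.484383) = 4.532432
  k2 = f(0.975000, 3.504180) = 6.259181
  y ← 2.484383 + 0.45·6.259181 = 5.301014
y(1.2) ≈ 5.3010

5.3010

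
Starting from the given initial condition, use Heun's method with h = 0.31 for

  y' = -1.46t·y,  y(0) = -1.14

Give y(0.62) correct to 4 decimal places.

Heun: k1 = f(t_n, y_n); k2 = f(t_n + h, y_n + h·k1); y_{n+1} = y_n + (h/2)·(k1 + k2).
t=0.000000, y=-1.140000:
  k1 = f(0.000000, -1.140000) = 0.000000
  k2 = f(0.310000, -1.140000) = 0.515964
  y ← -1.140000 + (0.31/2)·(0.000000 + 0.515964) = -1.060026
t=0.310000, y=-1.060026:
  k1 = f(0.310000, -1.060026) = 0.479768
  k2 = f(0.620000, -0.911298) = 0.824907
  y ← -1.060026 + (0.31/2)·(0.479768 + 0.824907) = -0.857801
y(0.62) ≈ -0.8578

-0.8578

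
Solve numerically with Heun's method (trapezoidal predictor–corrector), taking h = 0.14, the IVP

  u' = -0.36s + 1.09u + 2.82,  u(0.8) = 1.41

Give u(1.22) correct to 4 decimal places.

3.5315

Heun: k1 = f(s_n, u_n); k2 = f(s_n + h, u_n + h·k1); u_{n+1} = u_n + (h/2)·(k1 + k2).
s=0.800000, u=1.410000:
  k1 = f(0.800000, 1.410000) = 4.068900
  k2 = f(0.940000, 1.979646) = 4.639414
  u ← 1.410000 + (0.14/2)·(4.068900 + 4.639414) = 2.019582
s=0.940000, u=2.019582:
  k1 = f(0.940000, 2.019582) = 4.682944
  k2 = f(1.080000, 2.675194) = 5.347162
  u ← 2.019582 + (0.14/2)·(4.682944 + 5.347162) = 2.721689
s=1.080000, u=2.721689:
  k1 = f(1.080000, 2.721689) = 5.397841
  k2 = f(1.220000, 3.477387) = 6.171152
  u ← 2.721689 + (0.14/2)·(5.397841 + 6.171152) = 3.531519
u(1.22) ≈ 3.5315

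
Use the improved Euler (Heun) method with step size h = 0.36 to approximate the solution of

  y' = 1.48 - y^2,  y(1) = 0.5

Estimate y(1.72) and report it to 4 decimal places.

Heun: k1 = f(t_n, y_n); k2 = f(t_n + h, y_n + h·k1); y_{n+1} = y_n + (h/2)·(k1 + k2).
t=1.000000, y=0.500000:
  k1 = f(1.000000, 0.500000) = 1.230000
  k2 = f(1.360000, 0.942800) = 0.591128
  y ← 0.500000 + (0.36/2)·(1.230000 + 0.591128) = 0.827803
t=1.360000, y=0.827803:
  k1 = f(1.360000, 0.827803) = 0.794742
  k2 = f(1.720000, 1.113910) = 0.239204
  y ← 0.827803 + (0.36/2)·(0.794742 + 0.239204) = 1.013913
y(1.72) ≈ 1.0139

1.0139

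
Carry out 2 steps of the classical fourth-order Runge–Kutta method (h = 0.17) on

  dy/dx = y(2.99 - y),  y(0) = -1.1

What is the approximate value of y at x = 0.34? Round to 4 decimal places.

-8.3099

RK4: k1 = f(x_n, y_n); k2 = f(x_n + h/2, y_n + (h/2)·k1); k3 = f(x_n + h/2, y_n + (h/2)·k2); k4 = f(x_n + h, y_n + h·k3); y_{n+1} = y_n + (h/6)·(k1 + 2k2 + 2k3 + k4).
x=0.000000, y=-1.100000:
  k1 = f(0.000000, -1.100000) = -4.499000
  k2 = f(0.085000, -1.482415) = -6.629975
  k3 = f(0.085000, -1.663548) = -7.741400
  k4 = f(0.170000, -2.416038) = -13.061193
  y ← -1.100000 + (0.17/6)·(k1 + 2k2 + 2k3 + k4) = -2.411917
x=0.170000, y=-2.411917:
  k1 = f(0.170000, -2.411917) = -13.028973
  k2 = f(0.255000, -3.519379) = -22.908976
  k3 = f(0.255000, -4.359180) = -32.036394
  k4 = f(0.340000, -7.858104) = -85.245525
  y ← -2.411917 + (0.17/6)·(k1 + 2k2 + 2k3 + k4) = -8.309932
y(0.34) ≈ -8.3099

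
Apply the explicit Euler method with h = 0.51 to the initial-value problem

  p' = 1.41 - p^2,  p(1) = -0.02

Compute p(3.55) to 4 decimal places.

Euler: p_{n+1} = p_n + h·f(x_n, p_n).
x=1.000000, p=-0.020000: f=1.409600 → p ← -0.020000 + 0.51·1.409600 = 0.698896
x=1.510000, p=0.698896: f=0.921544 → p ← 0.698896 + 0.51·0.921544 = 1.168884
x=2.020000, p=1.168884: f=0.043711 → p ← 1.168884 + 0.51·0.043711 = 1.191176
x=2.530000, p=1.191176: f=-0.008901 → p ← 1.191176 + 0.51·(-0.008901) = 1.186637
x=3.040000, p=1.186637: f=0.001893 → p ← 1.186637 + 0.51·0.001893 = 1.187602
p(3.55) ≈ 1.1876

1.1876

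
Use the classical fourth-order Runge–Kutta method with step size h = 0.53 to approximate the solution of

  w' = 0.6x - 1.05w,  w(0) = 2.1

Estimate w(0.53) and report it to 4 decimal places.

1.2754

RK4: k1 = f(x_n, w_n); k2 = f(x_n + h/2, w_n + (h/2)·k1); k3 = f(x_n + h/2, w_n + (h/2)·k2); k4 = f(x_n + h, w_n + h·k3); w_{n+1} = w_n + (h/6)·(k1 + 2k2 + 2k3 + k4).
x=0.000000, w=2.100000:
  k1 = f(0.000000, 2.100000) = -2.205000
  k2 = f(0.265000, 1.515675) = -1.432459
  k3 = f(0.265000, 1.720398) = -1.647418
  k4 = f(0.530000, 1.226868) = -0.970212
  w ← 2.100000 + (0.53/6)·(k1 + 2k2 + 2k3 + k4) = 1.275411
w(0.53) ≈ 1.2754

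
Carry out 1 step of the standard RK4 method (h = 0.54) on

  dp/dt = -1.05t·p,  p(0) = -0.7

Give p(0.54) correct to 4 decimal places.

-0.6006

RK4: k1 = f(t_n, p_n); k2 = f(t_n + h/2, p_n + (h/2)·k1); k3 = f(t_n + h/2, p_n + (h/2)·k2); k4 = f(t_n + h, p_n + h·k3); p_{n+1} = p_n + (h/6)·(k1 + 2k2 + 2k3 + k4).
t=0.000000, p=-0.700000:
  k1 = f(0.000000, -0.700000) = 0.000000
  k2 = f(0.270000, -0.700000) = 0.198450
  k3 = f(0.270000, -0.646418) = 0.183260
  k4 = f(0.540000, -0.601040) = 0.340790
  p ← -0.700000 + (0.54/6)·(k1 + 2k2 + 2k3 + k4) = -0.600621
p(0.54) ≈ -0.6006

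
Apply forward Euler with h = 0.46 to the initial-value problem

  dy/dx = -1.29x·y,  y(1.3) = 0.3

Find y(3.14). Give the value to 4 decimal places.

Euler: y_{n+1} = y_n + h·f(x_n, y_n).
x=1.300000, y=0.300000: f=-0.503100 → y ← 0.300000 + 0.46·(-0.503100) = 0.068574
x=1.760000, y=0.068574: f=-0.155690 → y ← 0.068574 + 0.46·(-0.155690) = -0.003044
x=2.220000, y=-0.003044: f=0.008716 → y ← -0.003044 + 0.46·0.008716 = 0.000966
x=2.680000, y=0.000966: f=-0.003339 → y ← 0.000966 + 0.46·(-0.003339) = -0.000570
y(3.14) ≈ -0.0006

-0.0006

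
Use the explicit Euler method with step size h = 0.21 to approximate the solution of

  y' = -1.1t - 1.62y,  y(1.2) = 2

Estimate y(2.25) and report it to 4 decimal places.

-0.8091

Euler: y_{n+1} = y_n + h·f(t_n, y_n).
t=1.200000, y=2.000000: f=-4.560000 → y ← 2.000000 + 0.21·(-4.560000) = 1.042400
t=1.410000, y=1.042400: f=-3.239688 → y ← 1.042400 + 0.21·(-3.239688) = 0.362066
t=1.620000, y=0.362066: f=-2.368546 → y ← 0.362066 + 0.21·(-2.368546) = -0.135329
t=1.830000, y=-0.135329: f=-1.793767 → y ← -0.135329 + 0.21·(-1.793767) = -0.512020
t=2.040000, y=-0.512020: f=-1.414527 → y ← -0.512020 + 0.21·(-1.414527) = -0.809071
y(2.25) ≈ -0.8091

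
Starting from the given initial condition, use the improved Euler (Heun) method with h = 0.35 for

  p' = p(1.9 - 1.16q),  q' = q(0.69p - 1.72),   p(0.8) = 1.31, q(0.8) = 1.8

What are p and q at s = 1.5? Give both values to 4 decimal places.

Heun on (p,q): k1 = f(s_n, state_n); k2 = f(s_n + h, state_n + h·k1); state_{n+1} = state_n + (h/2)·(k1 + k2).
0.800000: (1.310000, 1.800000)
  k1 = (-0.246280, -1.468980)
  predictor → (1.223802, 1.285857)
  k2 = (0.499808, -1.125866)
  → (1.354367, 1.345902)
1.150000: (1.354367, 1.345902)
  k1 = (0.458797, -1.057188)
  predictor → (1.514946, 0.975886)
  k2 = (1.163436, -0.658418)
  → (1.638258, 1.045671)
(p(1.5), q(1.5)) ≈ (1.6383, 1.0457)

1.6383, 1.0457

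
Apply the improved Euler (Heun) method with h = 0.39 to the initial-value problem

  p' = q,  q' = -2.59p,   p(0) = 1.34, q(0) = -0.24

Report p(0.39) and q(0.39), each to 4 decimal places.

Heun on (p,q): k1 = f(t_n, state_n); k2 = f(t_n + h, state_n + h·k1); state_{n+1} = state_n + (h/2)·(k1 + k2).
0.000000: (1.340000, -0.240000)
  k1 = (-0.240000, -3.470600)
  predictor → (1.246400, -1.593534)
  k2 = (-1.593534, -3.228176)
  → (0.982461, -1.546261)
(p(0.39), q(0.39)) ≈ (0.9825, -1.5463)

0.9825, -1.5463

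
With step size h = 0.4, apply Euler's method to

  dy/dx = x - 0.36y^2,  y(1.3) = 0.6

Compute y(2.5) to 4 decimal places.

Euler: y_{n+1} = y_n + h·f(x_n, y_n).
x=1.300000, y=0.600000: f=1.170400 → y ← 0.600000 + 0.4·1.170400 = 1.068160
x=1.700000, y=1.068160: f=1.289252 → y ← 1.068160 + 0.4·1.289252 = 1.583861
x=2.100000, y=1.583861: f=1.196898 → y ← 1.583861 + 0.4·1.196898 = 2.062620
y(2.5) ≈ 2.0626

2.0626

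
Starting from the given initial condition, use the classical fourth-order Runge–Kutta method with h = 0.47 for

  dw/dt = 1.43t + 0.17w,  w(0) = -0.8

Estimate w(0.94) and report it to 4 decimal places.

-0.2718

RK4: k1 = f(t_n, w_n); k2 = f(t_n + h/2, w_n + (h/2)·k1); k3 = f(t_n + h/2, w_n + (h/2)·k2); k4 = f(t_n + h, w_n + h·k3); w_{n+1} = w_n + (h/6)·(k1 + 2k2 + 2k3 + k4).
t=0.000000, w=-0.800000:
  k1 = f(0.000000, -0.800000) = -0.136000
  k2 = f(0.235000, -0.831960) = 0.194617
  k3 = f(0.235000, -0.754265) = 0.207825
  k4 = f(0.470000, -0.702322) = 0.552705
  w ← -0.800000 + (0.47/6)·(k1 + 2k2 + 2k3 + k4) = -0.704309
t=0.470000, w=-0.704309:
  k1 = f(0.470000, -0.704309) = 0.552367
  k2 = f(0.705000, -0.574503) = 0.910485
  k3 = f(0.705000, -0.490345) = 0.924791
  k4 = f(0.940000, -0.269657) = 1.298358
  w ← -0.704309 + (0.47/6)·(k1 + 2k2 + 2k3 + k4) = -0.271809
w(0.94) ≈ -0.2718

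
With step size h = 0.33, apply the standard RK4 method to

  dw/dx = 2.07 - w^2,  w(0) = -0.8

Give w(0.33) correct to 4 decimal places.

RK4: k1 = f(x_n, w_n); k2 = f(x_n + h/2, w_n + (h/2)·k1); k3 = f(x_n + h/2, w_n + (h/2)·k2); k4 = f(x_n + h, w_n + h·k3); w_{n+1} = w_n + (h/6)·(k1 + 2k2 + 2k3 + k4).
x=0.000000, w=-0.800000:
  k1 = f(0.000000, -0.800000) = 1.430000
  k2 = f(0.165000, -0.564050) = 1.751848
  k3 = f(0.165000, -0.510945) = 1.808935
  k4 = f(0.330000, -0.203051) = 2.028770
  w ← -0.800000 + (0.33/6)·(k1 + 2k2 + 2k3 + k4) = -0.218082
w(0.33) ≈ -0.2181

-0.2181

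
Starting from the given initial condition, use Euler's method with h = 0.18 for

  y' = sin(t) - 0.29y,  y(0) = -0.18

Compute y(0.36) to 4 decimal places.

-0.1295

Euler: y_{n+1} = y_n + h·f(t_n, y_n).
t=0.000000, y=-0.180000: f=0.052200 → y ← -0.180000 + 0.18·0.052200 = -0.170604
t=0.180000, y=-0.170604: f=0.228505 → y ← -0.170604 + 0.18·0.228505 = -0.129473
y(0.36) ≈ -0.1295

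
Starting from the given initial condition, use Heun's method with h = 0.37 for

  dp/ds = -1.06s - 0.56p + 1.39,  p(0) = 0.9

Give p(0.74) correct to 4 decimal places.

1.1714

Heun: k1 = f(s_n, p_n); k2 = f(s_n + h, p_n + h·k1); p_{n+1} = p_n + (h/2)·(k1 + k2).
s=0.000000, p=0.900000:
  k1 = f(0.000000, 0.900000) = 0.886000
  k2 = f(0.370000, 1.227820) = 0.310221
  p ← 0.900000 + (0.37/2)·(0.886000 + 0.310221) = 1.121301
s=0.370000, p=1.121301:
  k1 = f(0.370000, 1.121301) = 0.369872
  k2 = f(0.740000, 1.258153) = -0.098966
  p ← 1.121301 + (0.37/2)·(0.369872 + (-0.098966)) = 1.171418
p(0.74) ≈ 1.1714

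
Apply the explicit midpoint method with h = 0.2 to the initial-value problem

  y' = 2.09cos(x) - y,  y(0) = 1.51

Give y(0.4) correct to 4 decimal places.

1.6805

Midpoint: k1 = f(x_n, y_n); k2 = f(x_n + h/2, y_n + (h/2)·k1); y_{n+1} = y_n + h·k2.
x=0.000000, y=1.510000:
  k1 = f(0.000000, 1.510000) = 0.580000
  k2 = f(0.100000, 1.568000) = 0.511559
  y ← 1.510000 + 0.2·0.511559 = 1.612312
x=0.200000, y=1.612312:
  k1 = f(0.200000, 1.612312) = 0.436027
  k2 = f(0.300000, 1.655914) = 0.340739
  y ← 1.612312 + 0.2·0.340739 = 1.680459
y(0.4) ≈ 1.6805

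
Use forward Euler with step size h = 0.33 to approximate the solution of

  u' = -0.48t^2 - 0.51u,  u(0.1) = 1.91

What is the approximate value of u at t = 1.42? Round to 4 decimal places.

Euler: u_{n+1} = u_n + h·f(t_n, u_n).
t=0.100000, u=1.910000: f=-0.978900 → u ← 1.910000 + 0.33·(-0.978900) = 1.586963
t=0.430000, u=1.586963: f=-0.898103 → u ← 1.586963 + 0.33·(-0.898103) = 1.290589
t=0.760000, u=1.290589: f=-0.935448 → u ← 1.290589 + 0.33·(-0.935448) = 0.981891
t=1.090000, u=0.981891: f=-1.071052 → u ← 0.981891 + 0.33·(-1.071052) = 0.628444
u(1.42) ≈ 0.6284

0.6284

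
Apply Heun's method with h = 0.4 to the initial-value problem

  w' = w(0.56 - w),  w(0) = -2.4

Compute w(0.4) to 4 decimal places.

-9.9027

Heun: k1 = f(t_n, w_n); k2 = f(t_n + h, w_n + h·k1); w_{n+1} = w_n + (h/2)·(k1 + k2).
t=0.000000, w=-2.400000:
  k1 = f(0.000000, -2.400000) = -7.104000
  k2 = f(0.400000, -5.241600) = -30.409667
  w ← -2.400000 + (0.4/2)·(-7.104000 + (-30.409667)) = -9.902733
w(0.4) ≈ -9.9027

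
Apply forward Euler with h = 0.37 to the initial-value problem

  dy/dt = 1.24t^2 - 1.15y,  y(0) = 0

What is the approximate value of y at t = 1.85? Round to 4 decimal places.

Euler: y_{n+1} = y_n + h·f(t_n, y_n).
t=0.000000, y=0.000000: f=0.000000 → y ← 0.000000 + 0.37·0.000000 = 0.000000
t=0.370000, y=0.000000: f=0.169756 → y ← 0.000000 + 0.37·0.169756 = 0.062810
t=0.740000, y=0.062810: f=0.606793 → y ← 0.062810 + 0.37·0.606793 = 0.287323
t=1.110000, y=0.287323: f=1.197382 → y ← 0.287323 + 0.37·1.197382 = 0.730355
t=1.480000, y=0.730355: f=1.876188 → y ← 0.730355 + 0.37·1.876188 = 1.424544
y(1.85) ≈ 1.4245

1.4245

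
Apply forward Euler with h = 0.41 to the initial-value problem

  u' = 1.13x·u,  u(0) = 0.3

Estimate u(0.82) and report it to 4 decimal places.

0.3570

Euler: u_{n+1} = u_n + h·f(x_n, u_n).
x=0.000000, u=0.300000: f=0.000000 → u ← 0.300000 + 0.41·0.000000 = 0.300000
x=0.410000, u=0.300000: f=0.138990 → u ← 0.300000 + 0.41·0.138990 = 0.356986
u(0.82) ≈ 0.3570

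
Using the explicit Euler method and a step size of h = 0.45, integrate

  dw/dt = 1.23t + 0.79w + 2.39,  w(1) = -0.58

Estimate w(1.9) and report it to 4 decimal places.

3.0205

Euler: w_{n+1} = w_n + h·f(t_n, w_n).
t=1.000000, w=-0.580000: f=3.161800 → w ← -0.580000 + 0.45·3.161800 = 0.842810
t=1.450000, w=0.842810: f=4.839320 → w ← 0.842810 + 0.45·4.839320 = 3.020504
w(1.9) ≈ 3.0205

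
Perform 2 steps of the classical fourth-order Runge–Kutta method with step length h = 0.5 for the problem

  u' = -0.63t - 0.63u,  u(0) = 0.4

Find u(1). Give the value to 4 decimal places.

-0.0451

RK4: k1 = f(t_n, u_n); k2 = f(t_n + h/2, u_n + (h/2)·k1); k3 = f(t_n + h/2, u_n + (h/2)·k2); k4 = f(t_n + h, u_n + h·k3); u_{n+1} = u_n + (h/6)·(k1 + 2k2 + 2k3 + k4).
t=0.000000, u=0.400000:
  k1 = f(0.000000, 0.400000) = -0.252000
  k2 = f(0.250000, 0.337000) = -0.369810
  k3 = f(0.250000, 0.307548) = -0.351255
  k4 = f(0.500000, 0.224373) = -0.456355
  u ← 0.400000 + (0.5/6)·(k1 + 2k2 + 2k3 + k4) = 0.220793
t=0.500000, u=0.220793:
  k1 = f(0.500000, 0.220793) = -0.454100
  k2 = f(0.750000, 0.107268) = -0.540079
  k3 = f(0.750000, 0.085773) = -0.526537
  k4 = f(1.000000, -0.042476) = -0.603240
  u ← 0.220793 + (0.5/6)·(k1 + 2k2 + 2k3 + k4) = -0.045088
u(1) ≈ -0.0451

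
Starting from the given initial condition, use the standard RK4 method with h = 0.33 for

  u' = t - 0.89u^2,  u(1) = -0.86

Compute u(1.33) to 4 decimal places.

-0.6524

RK4: k1 = f(t_n, u_n); k2 = f(t_n + h/2, u_n + (h/2)·k1); k3 = f(t_n + h/2, u_n + (h/2)·k2); k4 = f(t_n + h, u_n + h·k3); u_{n+1} = u_n + (h/6)·(k1 + 2k2 + 2k3 + k4).
t=1.000000, u=-0.860000:
  k1 = f(1.000000, -0.860000) = 0.341756
  k2 = f(1.165000, -0.803610) = 0.590247
  k3 = f(1.165000, -0.762609) = 0.647400
  k4 = f(1.330000, -0.646358) = 0.958177
  u ← -0.860000 + (0.33/6)·(k1 + 2k2 + 2k3 + k4) = -0.652362
u(1.33) ≈ -0.6524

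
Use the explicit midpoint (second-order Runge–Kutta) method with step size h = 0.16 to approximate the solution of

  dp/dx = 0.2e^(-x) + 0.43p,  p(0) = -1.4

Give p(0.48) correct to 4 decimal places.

-1.6353

Midpoint: k1 = f(x_n, p_n); k2 = f(x_n + h/2, p_n + (h/2)·k1); p_{n+1} = p_n + h·k2.
x=0.000000, p=-1.400000:
  k1 = f(0.000000, -1.400000) = -0.402000
  k2 = f(0.080000, -1.432160) = -0.431206
  p ← -1.400000 + 0.16·(-0.431206) = -1.468993
x=0.160000, p=-1.468993:
  k1 = f(0.160000, -1.468993) = -0.461238
  k2 = f(0.240000, -1.505892) = -0.490208
  p ← -1.468993 + 0.16·(-0.490208) = -1.547426
x=0.320000, p=-1.547426:
  k1 = f(0.320000, -1.547426) = -0.520163
  k2 = f(0.400000, -1.589039) = -0.549223
  p ← -1.547426 + 0.16·(-0.549223) = -1.635302
p(0.48) ≈ -1.6353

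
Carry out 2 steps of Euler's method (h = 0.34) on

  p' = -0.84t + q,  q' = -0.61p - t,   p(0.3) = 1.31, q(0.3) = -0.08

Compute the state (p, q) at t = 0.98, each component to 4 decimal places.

Euler on (p,q): p_{n+1} = p_n + h·p', q_{n+1} = q_n + h·q'.
0.300000: (1.310000, -0.080000); f=(-0.332000, -1.099100) → (1.197120, -0.453694)
0.640000: (1.197120, -0.453694); f=(-0.991294, -1.370243) → (0.860080, -0.919577)
(p(0.98), q(0.98)) ≈ (0.8601, -0.9196)

0.8601, -0.9196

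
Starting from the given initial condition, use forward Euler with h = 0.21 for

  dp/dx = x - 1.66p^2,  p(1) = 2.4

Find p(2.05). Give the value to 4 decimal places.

1.0174

Euler: p_{n+1} = p_n + h·f(x_n, p_n).
x=1.000000, p=2.400000: f=-8.561600 → p ← 2.400000 + 0.21·(-8.561600) = 0.602064
x=1.210000, p=0.602064: f=0.608281 → p ← 0.602064 + 0.21·0.608281 = 0.729803
x=1.420000, p=0.729803: f=0.535863 → p ← 0.729803 + 0.21·0.535863 = 0.842334
x=1.630000, p=0.842334: f=0.452185 → p ← 0.842334 + 0.21·0.452185 = 0.937293
x=1.840000, p=0.937293: f=0.381659 → p ← 0.937293 + 0.21·0.381659 = 1.017442
p(2.05) ≈ 1.0174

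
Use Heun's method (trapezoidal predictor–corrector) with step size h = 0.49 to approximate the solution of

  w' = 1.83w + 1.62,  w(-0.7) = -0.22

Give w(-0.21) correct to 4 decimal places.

0.6440

Heun: k1 = f(x_n, w_n); k2 = f(x_n + h, w_n + h·k1); w_{n+1} = w_n + (h/2)·(k1 + k2).
x=-0.700000, w=-0.220000:
  k1 = f(-0.700000, -0.220000) = 1.217400
  k2 = f(-0.210000, 0.376526) = 2.309043
  w ← -0.220000 + (0.49/2)·(1.217400 + 2.309043) = 0.643978
w(-0.21) ≈ 0.6440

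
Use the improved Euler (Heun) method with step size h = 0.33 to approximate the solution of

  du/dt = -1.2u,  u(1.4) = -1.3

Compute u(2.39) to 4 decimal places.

Heun: k1 = f(t_n, u_n); k2 = f(t_n + h, u_n + h·k1); u_{n+1} = u_n + (h/2)·(k1 + k2).
t=1.400000, u=-1.300000:
  k1 = f(1.400000, -1.300000) = 1.560000
  k2 = f(1.730000, -0.785200) = 0.942240
  u ← -1.300000 + (0.33/2)·(1.560000 + 0.942240) = -0.887130
t=1.730000, u=-0.887130:
  k1 = f(1.730000, -0.887130) = 1.064556
  k2 = f(2.060000, -0.535827) = 0.642992
  u ← -0.887130 + (0.33/2)·(1.064556 + 0.642992) = -0.605385
t=2.060000, u=-0.605385:
  k1 = f(2.060000, -0.605385) = 0.726462
  k2 = f(2.390000, -0.365652) = 0.438783
  u ← -0.605385 + (0.33/2)·(0.726462 + 0.438783) = -0.413119
u(2.39) ≈ -0.4131

-0.4131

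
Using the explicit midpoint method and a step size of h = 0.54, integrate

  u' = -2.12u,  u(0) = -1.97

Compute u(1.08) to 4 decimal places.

Midpoint: k1 = f(x_n, u_n); k2 = f(x_n + h/2, u_n + (h/2)·k1); u_{n+1} = u_n + h·k2.
x=0.000000, u=-1.970000:
  k1 = f(0.000000, -1.970000) = 4.176400
  k2 = f(0.270000, -0.842372) = 1.785829
  u ← -1.970000 + 0.54·1.785829 = -1.005653
x=0.540000, u=-1.005653:
  k1 = f(0.540000, -1.005653) = 2.131983
  k2 = f(0.810000, -0.430017) = 0.911636
  u ← -1.005653 + 0.54·0.911636 = -0.513369
u(1.08) ≈ -0.5134

-0.5134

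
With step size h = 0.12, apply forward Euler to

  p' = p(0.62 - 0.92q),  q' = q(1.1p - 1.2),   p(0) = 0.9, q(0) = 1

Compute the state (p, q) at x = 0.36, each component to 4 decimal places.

0.8136, 0.9146

Euler on (p,q): p_{n+1} = p_n + h·p', q_{n+1} = q_n + h·q'.
0.000000: (0.900000, 1.000000); f=(-0.270000, -0.210000) → (0.867600, 0.974800)
0.120000: (0.867600, 0.974800); f=(-0.240166, -0.239450) → (0.838780, 0.946066)
0.240000: (0.838780, 0.946066); f=(-0.210014, -0.262384) → (0.813578, 0.914580)
(p(0.36), q(0.36)) ≈ (0.8136, 0.9146)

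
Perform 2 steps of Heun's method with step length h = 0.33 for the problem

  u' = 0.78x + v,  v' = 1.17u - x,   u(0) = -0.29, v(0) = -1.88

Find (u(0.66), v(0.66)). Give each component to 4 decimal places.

Heun on (u,v): k1 = f(x_n, state_n); k2 = f(x_n + h, state_n + h·k1); state_{n+1} = state_n + (h/2)·(k1 + k2).
0.000000: (-0.290000, -1.880000)
  k1 = (-1.880000, -0.339300)
  predictor → (-0.910400, -1.991969)
  k2 = (-1.734569, -1.395168)
  → (-0.886404, -2.166187)
0.330000: (-0.886404, -2.166187)
  k1 = (-1.908787, -1.367093)
  predictor → (-1.516304, -2.617328)
  k2 = (-2.102528, -2.434075)
  → (-1.548271, -2.793380)
(u(0.66), v(0.66)) ≈ (-1.5483, -2.7934)

-1.5483, -2.7934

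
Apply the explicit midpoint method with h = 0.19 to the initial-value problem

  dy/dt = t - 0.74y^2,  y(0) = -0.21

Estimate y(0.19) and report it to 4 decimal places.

-0.1983

Midpoint: k1 = f(t_n, y_n); k2 = f(t_n + h/2, y_n + (h/2)·k1); y_{n+1} = y_n + h·k2.
t=0.000000, y=-0.210000:
  k1 = f(0.000000, -0.210000) = -0.032634
  k2 = f(0.095000, -0.213100) = 0.061395
  y ← -0.210000 + 0.19·0.061395 = -0.198335
y(0.19) ≈ -0.1983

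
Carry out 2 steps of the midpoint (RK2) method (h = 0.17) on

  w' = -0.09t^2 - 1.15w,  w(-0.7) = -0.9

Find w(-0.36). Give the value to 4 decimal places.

-0.6173

Midpoint: k1 = f(t_n, w_n); k2 = f(t_n + h/2, w_n + (h/2)·k1); w_{n+1} = w_n + h·k2.
t=-0.700000, w=-0.900000:
  k1 = f(-0.700000, -0.900000) = 0.990900
  k2 = f(-0.615000, -0.815774) = 0.904099
  w ← -0.900000 + 0.17·0.904099 = -0.746303
t=-0.530000, w=-0.746303:
  k1 = f(-0.530000, -0.746303) = 0.832968
  k2 = f(-0.445000, -0.675501) = 0.759004
  w ← -0.746303 + 0.17·0.759004 = -0.617272
w(-0.36) ≈ -0.6173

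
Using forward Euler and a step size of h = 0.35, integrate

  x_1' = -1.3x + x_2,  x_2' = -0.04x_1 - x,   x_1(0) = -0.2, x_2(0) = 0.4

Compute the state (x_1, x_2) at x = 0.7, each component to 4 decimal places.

Euler on (x_1,x_2): x_1_{n+1} = x_1_n + h·x_1', x_2_{n+1} = x_2_n + h·x_2'.
0.000000: (-0.200000, 0.400000); f=(0.400000, 0.008000) → (-0.060000, 0.402800)
0.350000: (-0.060000, 0.402800); f=(-0.052200, -0.347600) → (-0.078270, 0.281140)
(x_1(0.7), x_2(0.7)) ≈ (-0.0783, 0.2811)

-0.0783, 0.2811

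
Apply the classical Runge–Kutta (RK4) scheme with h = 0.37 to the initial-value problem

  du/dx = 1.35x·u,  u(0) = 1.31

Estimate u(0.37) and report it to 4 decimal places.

1.4368

RK4: k1 = f(x_n, u_n); k2 = f(x_n + h/2, u_n + (h/2)·k1); k3 = f(x_n + h/2, u_n + (h/2)·k2); k4 = f(x_n + h, u_n + h·k3); u_{n+1} = u_n + (h/6)·(k1 + 2k2 + 2k3 + k4).
x=0.000000, u=1.310000:
  k1 = f(0.000000, 1.310000) = 0.000000
  k2 = f(0.185000, 1.310000) = 0.327173
  k3 = f(0.185000, 1.370527) = 0.342289
  k4 = f(0.370000, 1.436647) = 0.717605
  u ← 1.310000 + (0.37/6)·(k1 + 2k2 + 2k3 + k4) = 1.436819
u(0.37) ≈ 1.4368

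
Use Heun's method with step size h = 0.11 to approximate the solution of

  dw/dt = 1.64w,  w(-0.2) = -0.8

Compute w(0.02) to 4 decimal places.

-1.1456

Heun: k1 = f(t_n, w_n); k2 = f(t_n + h, w_n + h·k1); w_{n+1} = w_n + (h/2)·(k1 + k2).
t=-0.200000, w=-0.800000:
  k1 = f(-0.200000, -0.800000) = -1.312000
  k2 = f(-0.090000, -0.944320) = -1.548685
  w ← -0.800000 + (0.11/2)·(-1.312000 + (-1.548685)) = -0.957338
t=-0.090000, w=-0.957338:
  k1 = f(-0.090000, -0.957338) = -1.570034
  k2 = f(0.020000, -1.130041) = -1.853268
  w ← -0.957338 + (0.11/2)·(-1.570034 + (-1.853268)) = -1.145619
w(0.02) ≈ -1.1456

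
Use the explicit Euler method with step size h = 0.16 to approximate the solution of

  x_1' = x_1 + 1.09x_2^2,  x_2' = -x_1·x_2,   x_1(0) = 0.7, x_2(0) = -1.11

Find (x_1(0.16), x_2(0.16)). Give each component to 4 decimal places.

1.0269, -0.9857

Euler on (x_1,x_2): x_1_{n+1} = x_1_n + h·x_1', x_2_{n+1} = x_2_n + h·x_2'.
0.000000: (0.700000, -1.110000); f=(2.042989, 0.777000) → (1.026878, -0.985680)
(x_1(0.16), x_2(0.16)) ≈ (1.0269, -0.9857)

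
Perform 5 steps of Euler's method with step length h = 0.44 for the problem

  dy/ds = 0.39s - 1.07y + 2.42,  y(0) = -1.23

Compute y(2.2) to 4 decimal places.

2.5921

Euler: y_{n+1} = y_n + h·f(s_n, y_n).
s=0.000000, y=-1.230000: f=3.736100 → y ← -1.230000 + 0.44·3.736100 = 0.413884
s=0.440000, y=0.413884: f=2.148744 → y ← 0.413884 + 0.44·2.148744 = 1.359331
s=0.880000, y=1.359331: f=1.308715 → y ← 1.359331 + 0.44·1.308715 = 1.935166
s=1.320000, y=1.935166: f=0.864172 → y ← 1.935166 + 0.44·0.864172 = 2.315402
s=1.760000, y=2.315402: f=0.628920 → y ← 2.315402 + 0.44·0.628920 = 2.592127
y(2.2) ≈ 2.5921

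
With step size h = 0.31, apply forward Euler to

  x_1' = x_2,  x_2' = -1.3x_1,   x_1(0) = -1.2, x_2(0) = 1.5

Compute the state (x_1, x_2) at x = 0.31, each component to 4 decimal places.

Euler on (x_1,x_2): x_1_{n+1} = x_1_n + h·x_1', x_2_{n+1} = x_2_n + h·x_2'.
0.000000: (-1.200000, 1.500000); f=(1.500000, 1.560000) → (-0.735000, 1.983600)
(x_1(0.31), x_2(0.31)) ≈ (-0.7350, 1.9836)

-0.7350, 1.9836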